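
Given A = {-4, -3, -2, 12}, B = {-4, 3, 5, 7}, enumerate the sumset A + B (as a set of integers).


A + B = {a + b : a ∈ A, b ∈ B}.
Enumerate all |A|·|B| = 4·4 = 16 pairs (a, b) and collect distinct sums.
a = -4: -4+-4=-8, -4+3=-1, -4+5=1, -4+7=3
a = -3: -3+-4=-7, -3+3=0, -3+5=2, -3+7=4
a = -2: -2+-4=-6, -2+3=1, -2+5=3, -2+7=5
a = 12: 12+-4=8, 12+3=15, 12+5=17, 12+7=19
Collecting distinct sums: A + B = {-8, -7, -6, -1, 0, 1, 2, 3, 4, 5, 8, 15, 17, 19}
|A + B| = 14

A + B = {-8, -7, -6, -1, 0, 1, 2, 3, 4, 5, 8, 15, 17, 19}


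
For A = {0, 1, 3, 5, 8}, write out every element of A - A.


A - A = {a - a' : a, a' ∈ A}.
Compute a - a' for each ordered pair (a, a'):
a = 0: 0-0=0, 0-1=-1, 0-3=-3, 0-5=-5, 0-8=-8
a = 1: 1-0=1, 1-1=0, 1-3=-2, 1-5=-4, 1-8=-7
a = 3: 3-0=3, 3-1=2, 3-3=0, 3-5=-2, 3-8=-5
a = 5: 5-0=5, 5-1=4, 5-3=2, 5-5=0, 5-8=-3
a = 8: 8-0=8, 8-1=7, 8-3=5, 8-5=3, 8-8=0
Collecting distinct values (and noting 0 appears from a-a):
A - A = {-8, -7, -5, -4, -3, -2, -1, 0, 1, 2, 3, 4, 5, 7, 8}
|A - A| = 15

A - A = {-8, -7, -5, -4, -3, -2, -1, 0, 1, 2, 3, 4, 5, 7, 8}


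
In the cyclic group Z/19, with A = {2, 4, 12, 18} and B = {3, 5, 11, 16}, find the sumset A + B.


Work in Z/19Z: reduce every sum a + b modulo 19.
Enumerate all 16 pairs:
a = 2: 2+3=5, 2+5=7, 2+11=13, 2+16=18
a = 4: 4+3=7, 4+5=9, 4+11=15, 4+16=1
a = 12: 12+3=15, 12+5=17, 12+11=4, 12+16=9
a = 18: 18+3=2, 18+5=4, 18+11=10, 18+16=15
Distinct residues collected: {1, 2, 4, 5, 7, 9, 10, 13, 15, 17, 18}
|A + B| = 11 (out of 19 total residues).

A + B = {1, 2, 4, 5, 7, 9, 10, 13, 15, 17, 18}


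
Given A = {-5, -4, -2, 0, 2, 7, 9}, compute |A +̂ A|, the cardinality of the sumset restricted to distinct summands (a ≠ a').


Restricted sumset: A +̂ A = {a + a' : a ∈ A, a' ∈ A, a ≠ a'}.
Equivalently, take A + A and drop any sum 2a that is achievable ONLY as a + a for a ∈ A (i.e. sums representable only with equal summands).
Enumerate pairs (a, a') with a < a' (symmetric, so each unordered pair gives one sum; this covers all a ≠ a'):
  -5 + -4 = -9
  -5 + -2 = -7
  -5 + 0 = -5
  -5 + 2 = -3
  -5 + 7 = 2
  -5 + 9 = 4
  -4 + -2 = -6
  -4 + 0 = -4
  -4 + 2 = -2
  -4 + 7 = 3
  -4 + 9 = 5
  -2 + 0 = -2
  -2 + 2 = 0
  -2 + 7 = 5
  -2 + 9 = 7
  0 + 2 = 2
  0 + 7 = 7
  0 + 9 = 9
  2 + 7 = 9
  2 + 9 = 11
  7 + 9 = 16
Collected distinct sums: {-9, -7, -6, -5, -4, -3, -2, 0, 2, 3, 4, 5, 7, 9, 11, 16}
|A +̂ A| = 16
(Reference bound: |A +̂ A| ≥ 2|A| - 3 for |A| ≥ 2, with |A| = 7 giving ≥ 11.)

|A +̂ A| = 16


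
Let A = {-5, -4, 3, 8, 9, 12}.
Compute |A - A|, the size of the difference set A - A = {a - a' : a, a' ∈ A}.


A - A = {a - a' : a, a' ∈ A}; |A| = 6.
Bounds: 2|A|-1 ≤ |A - A| ≤ |A|² - |A| + 1, i.e. 11 ≤ |A - A| ≤ 31.
Note: 0 ∈ A - A always (from a - a). The set is symmetric: if d ∈ A - A then -d ∈ A - A.
Enumerate nonzero differences d = a - a' with a > a' (then include -d):
Positive differences: {1, 3, 4, 5, 6, 7, 8, 9, 12, 13, 14, 16, 17}
Full difference set: {0} ∪ (positive diffs) ∪ (negative diffs).
|A - A| = 1 + 2·13 = 27 (matches direct enumeration: 27).

|A - A| = 27


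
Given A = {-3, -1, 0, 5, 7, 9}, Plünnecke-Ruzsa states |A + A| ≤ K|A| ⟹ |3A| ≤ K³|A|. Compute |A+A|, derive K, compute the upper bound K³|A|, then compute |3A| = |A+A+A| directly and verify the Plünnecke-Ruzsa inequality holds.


|A| = 6.
Step 1: Compute A + A by enumerating all 36 pairs.
A + A = {-6, -4, -3, -2, -1, 0, 2, 4, 5, 6, 7, 8, 9, 10, 12, 14, 16, 18}, so |A + A| = 18.
Step 2: Doubling constant K = |A + A|/|A| = 18/6 = 18/6 ≈ 3.0000.
Step 3: Plünnecke-Ruzsa gives |3A| ≤ K³·|A| = (3.0000)³ · 6 ≈ 162.0000.
Step 4: Compute 3A = A + A + A directly by enumerating all triples (a,b,c) ∈ A³; |3A| = 32.
Step 5: Check 32 ≤ 162.0000? Yes ✓.

K = 18/6, Plünnecke-Ruzsa bound K³|A| ≈ 162.0000, |3A| = 32, inequality holds.


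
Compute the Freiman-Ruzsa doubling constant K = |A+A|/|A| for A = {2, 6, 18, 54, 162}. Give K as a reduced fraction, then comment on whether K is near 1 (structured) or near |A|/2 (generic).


|A| = 5.
Compute A + A by enumerating all 25 pairs.
A + A = {4, 8, 12, 20, 24, 36, 56, 60, 72, 108, 164, 168, 180, 216, 324}, so |A + A| = 15.
K = |A + A| / |A| = 15/5 = 3/1 ≈ 3.0000.
Reference: AP of size 5 gives K = 9/5 ≈ 1.8000; a fully generic set of size 5 gives K ≈ 3.0000.

|A| = 5, |A + A| = 15, K = 15/5 = 3/1.


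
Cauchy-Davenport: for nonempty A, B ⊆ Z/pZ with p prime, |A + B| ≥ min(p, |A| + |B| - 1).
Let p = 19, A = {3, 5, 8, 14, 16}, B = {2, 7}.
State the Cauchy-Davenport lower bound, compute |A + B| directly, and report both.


Cauchy-Davenport: |A + B| ≥ min(p, |A| + |B| - 1) for A, B nonempty in Z/pZ.
|A| = 5, |B| = 2, p = 19.
CD lower bound = min(19, 5 + 2 - 1) = min(19, 6) = 6.
Compute A + B mod 19 directly:
a = 3: 3+2=5, 3+7=10
a = 5: 5+2=7, 5+7=12
a = 8: 8+2=10, 8+7=15
a = 14: 14+2=16, 14+7=2
a = 16: 16+2=18, 16+7=4
A + B = {2, 4, 5, 7, 10, 12, 15, 16, 18}, so |A + B| = 9.
Verify: 9 ≥ 6? Yes ✓.

CD lower bound = 6, actual |A + B| = 9.


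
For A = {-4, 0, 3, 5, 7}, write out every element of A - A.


A - A = {a - a' : a, a' ∈ A}.
Compute a - a' for each ordered pair (a, a'):
a = -4: -4--4=0, -4-0=-4, -4-3=-7, -4-5=-9, -4-7=-11
a = 0: 0--4=4, 0-0=0, 0-3=-3, 0-5=-5, 0-7=-7
a = 3: 3--4=7, 3-0=3, 3-3=0, 3-5=-2, 3-7=-4
a = 5: 5--4=9, 5-0=5, 5-3=2, 5-5=0, 5-7=-2
a = 7: 7--4=11, 7-0=7, 7-3=4, 7-5=2, 7-7=0
Collecting distinct values (and noting 0 appears from a-a):
A - A = {-11, -9, -7, -5, -4, -3, -2, 0, 2, 3, 4, 5, 7, 9, 11}
|A - A| = 15

A - A = {-11, -9, -7, -5, -4, -3, -2, 0, 2, 3, 4, 5, 7, 9, 11}


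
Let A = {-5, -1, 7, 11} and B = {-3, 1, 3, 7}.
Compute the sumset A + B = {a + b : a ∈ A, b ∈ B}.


A + B = {a + b : a ∈ A, b ∈ B}.
Enumerate all |A|·|B| = 4·4 = 16 pairs (a, b) and collect distinct sums.
a = -5: -5+-3=-8, -5+1=-4, -5+3=-2, -5+7=2
a = -1: -1+-3=-4, -1+1=0, -1+3=2, -1+7=6
a = 7: 7+-3=4, 7+1=8, 7+3=10, 7+7=14
a = 11: 11+-3=8, 11+1=12, 11+3=14, 11+7=18
Collecting distinct sums: A + B = {-8, -4, -2, 0, 2, 4, 6, 8, 10, 12, 14, 18}
|A + B| = 12

A + B = {-8, -4, -2, 0, 2, 4, 6, 8, 10, 12, 14, 18}


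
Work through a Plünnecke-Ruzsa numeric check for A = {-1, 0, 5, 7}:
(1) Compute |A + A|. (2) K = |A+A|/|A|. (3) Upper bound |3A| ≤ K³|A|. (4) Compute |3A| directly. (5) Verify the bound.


|A| = 4.
Step 1: Compute A + A by enumerating all 16 pairs.
A + A = {-2, -1, 0, 4, 5, 6, 7, 10, 12, 14}, so |A + A| = 10.
Step 2: Doubling constant K = |A + A|/|A| = 10/4 = 10/4 ≈ 2.5000.
Step 3: Plünnecke-Ruzsa gives |3A| ≤ K³·|A| = (2.5000)³ · 4 ≈ 62.5000.
Step 4: Compute 3A = A + A + A directly by enumerating all triples (a,b,c) ∈ A³; |3A| = 19.
Step 5: Check 19 ≤ 62.5000? Yes ✓.

K = 10/4, Plünnecke-Ruzsa bound K³|A| ≈ 62.5000, |3A| = 19, inequality holds.


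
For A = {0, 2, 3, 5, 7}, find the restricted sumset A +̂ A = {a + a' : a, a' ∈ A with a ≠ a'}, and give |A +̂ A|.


Restricted sumset: A +̂ A = {a + a' : a ∈ A, a' ∈ A, a ≠ a'}.
Equivalently, take A + A and drop any sum 2a that is achievable ONLY as a + a for a ∈ A (i.e. sums representable only with equal summands).
Enumerate pairs (a, a') with a < a' (symmetric, so each unordered pair gives one sum; this covers all a ≠ a'):
  0 + 2 = 2
  0 + 3 = 3
  0 + 5 = 5
  0 + 7 = 7
  2 + 3 = 5
  2 + 5 = 7
  2 + 7 = 9
  3 + 5 = 8
  3 + 7 = 10
  5 + 7 = 12
Collected distinct sums: {2, 3, 5, 7, 8, 9, 10, 12}
|A +̂ A| = 8
(Reference bound: |A +̂ A| ≥ 2|A| - 3 for |A| ≥ 2, with |A| = 5 giving ≥ 7.)

|A +̂ A| = 8


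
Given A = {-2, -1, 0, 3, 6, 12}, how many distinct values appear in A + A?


A + A = {a + a' : a, a' ∈ A}; |A| = 6.
General bounds: 2|A| - 1 ≤ |A + A| ≤ |A|(|A|+1)/2, i.e. 11 ≤ |A + A| ≤ 21.
Lower bound 2|A|-1 is attained iff A is an arithmetic progression.
Enumerate sums a + a' for a ≤ a' (symmetric, so this suffices):
a = -2: -2+-2=-4, -2+-1=-3, -2+0=-2, -2+3=1, -2+6=4, -2+12=10
a = -1: -1+-1=-2, -1+0=-1, -1+3=2, -1+6=5, -1+12=11
a = 0: 0+0=0, 0+3=3, 0+6=6, 0+12=12
a = 3: 3+3=6, 3+6=9, 3+12=15
a = 6: 6+6=12, 6+12=18
a = 12: 12+12=24
Distinct sums: {-4, -3, -2, -1, 0, 1, 2, 3, 4, 5, 6, 9, 10, 11, 12, 15, 18, 24}
|A + A| = 18

|A + A| = 18


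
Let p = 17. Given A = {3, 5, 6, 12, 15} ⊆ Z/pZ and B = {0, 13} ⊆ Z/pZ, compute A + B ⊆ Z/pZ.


Work in Z/17Z: reduce every sum a + b modulo 17.
Enumerate all 10 pairs:
a = 3: 3+0=3, 3+13=16
a = 5: 5+0=5, 5+13=1
a = 6: 6+0=6, 6+13=2
a = 12: 12+0=12, 12+13=8
a = 15: 15+0=15, 15+13=11
Distinct residues collected: {1, 2, 3, 5, 6, 8, 11, 12, 15, 16}
|A + B| = 10 (out of 17 total residues).

A + B = {1, 2, 3, 5, 6, 8, 11, 12, 15, 16}


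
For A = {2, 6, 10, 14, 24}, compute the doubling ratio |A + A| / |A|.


|A| = 5.
Compute A + A by enumerating all 25 pairs.
A + A = {4, 8, 12, 16, 20, 24, 26, 28, 30, 34, 38, 48}, so |A + A| = 12.
K = |A + A| / |A| = 12/5 (already in lowest terms) ≈ 2.4000.
Reference: AP of size 5 gives K = 9/5 ≈ 1.8000; a fully generic set of size 5 gives K ≈ 3.0000.

|A| = 5, |A + A| = 12, K = 12/5.


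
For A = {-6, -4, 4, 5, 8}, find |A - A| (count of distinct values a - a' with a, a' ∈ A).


A - A = {a - a' : a, a' ∈ A}; |A| = 5.
Bounds: 2|A|-1 ≤ |A - A| ≤ |A|² - |A| + 1, i.e. 9 ≤ |A - A| ≤ 21.
Note: 0 ∈ A - A always (from a - a). The set is symmetric: if d ∈ A - A then -d ∈ A - A.
Enumerate nonzero differences d = a - a' with a > a' (then include -d):
Positive differences: {1, 2, 3, 4, 8, 9, 10, 11, 12, 14}
Full difference set: {0} ∪ (positive diffs) ∪ (negative diffs).
|A - A| = 1 + 2·10 = 21 (matches direct enumeration: 21).

|A - A| = 21


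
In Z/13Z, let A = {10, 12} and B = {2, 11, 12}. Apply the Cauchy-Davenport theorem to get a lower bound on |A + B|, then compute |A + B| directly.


Cauchy-Davenport: |A + B| ≥ min(p, |A| + |B| - 1) for A, B nonempty in Z/pZ.
|A| = 2, |B| = 3, p = 13.
CD lower bound = min(13, 2 + 3 - 1) = min(13, 4) = 4.
Compute A + B mod 13 directly:
a = 10: 10+2=12, 10+11=8, 10+12=9
a = 12: 12+2=1, 12+11=10, 12+12=11
A + B = {1, 8, 9, 10, 11, 12}, so |A + B| = 6.
Verify: 6 ≥ 4? Yes ✓.

CD lower bound = 4, actual |A + B| = 6.


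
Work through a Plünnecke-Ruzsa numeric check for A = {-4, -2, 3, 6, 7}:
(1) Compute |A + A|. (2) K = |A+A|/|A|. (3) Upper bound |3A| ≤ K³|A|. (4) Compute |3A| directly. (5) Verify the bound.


|A| = 5.
Step 1: Compute A + A by enumerating all 25 pairs.
A + A = {-8, -6, -4, -1, 1, 2, 3, 4, 5, 6, 9, 10, 12, 13, 14}, so |A + A| = 15.
Step 2: Doubling constant K = |A + A|/|A| = 15/5 = 15/5 ≈ 3.0000.
Step 3: Plünnecke-Ruzsa gives |3A| ≤ K³·|A| = (3.0000)³ · 5 ≈ 135.0000.
Step 4: Compute 3A = A + A + A directly by enumerating all triples (a,b,c) ∈ A³; |3A| = 29.
Step 5: Check 29 ≤ 135.0000? Yes ✓.

K = 15/5, Plünnecke-Ruzsa bound K³|A| ≈ 135.0000, |3A| = 29, inequality holds.


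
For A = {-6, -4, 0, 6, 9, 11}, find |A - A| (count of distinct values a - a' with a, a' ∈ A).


A - A = {a - a' : a, a' ∈ A}; |A| = 6.
Bounds: 2|A|-1 ≤ |A - A| ≤ |A|² - |A| + 1, i.e. 11 ≤ |A - A| ≤ 31.
Note: 0 ∈ A - A always (from a - a). The set is symmetric: if d ∈ A - A then -d ∈ A - A.
Enumerate nonzero differences d = a - a' with a > a' (then include -d):
Positive differences: {2, 3, 4, 5, 6, 9, 10, 11, 12, 13, 15, 17}
Full difference set: {0} ∪ (positive diffs) ∪ (negative diffs).
|A - A| = 1 + 2·12 = 25 (matches direct enumeration: 25).

|A - A| = 25


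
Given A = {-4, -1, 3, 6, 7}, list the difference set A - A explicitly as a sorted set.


A - A = {a - a' : a, a' ∈ A}.
Compute a - a' for each ordered pair (a, a'):
a = -4: -4--4=0, -4--1=-3, -4-3=-7, -4-6=-10, -4-7=-11
a = -1: -1--4=3, -1--1=0, -1-3=-4, -1-6=-7, -1-7=-8
a = 3: 3--4=7, 3--1=4, 3-3=0, 3-6=-3, 3-7=-4
a = 6: 6--4=10, 6--1=7, 6-3=3, 6-6=0, 6-7=-1
a = 7: 7--4=11, 7--1=8, 7-3=4, 7-6=1, 7-7=0
Collecting distinct values (and noting 0 appears from a-a):
A - A = {-11, -10, -8, -7, -4, -3, -1, 0, 1, 3, 4, 7, 8, 10, 11}
|A - A| = 15

A - A = {-11, -10, -8, -7, -4, -3, -1, 0, 1, 3, 4, 7, 8, 10, 11}


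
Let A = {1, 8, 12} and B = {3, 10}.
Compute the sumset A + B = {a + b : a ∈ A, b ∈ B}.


A + B = {a + b : a ∈ A, b ∈ B}.
Enumerate all |A|·|B| = 3·2 = 6 pairs (a, b) and collect distinct sums.
a = 1: 1+3=4, 1+10=11
a = 8: 8+3=11, 8+10=18
a = 12: 12+3=15, 12+10=22
Collecting distinct sums: A + B = {4, 11, 15, 18, 22}
|A + B| = 5

A + B = {4, 11, 15, 18, 22}


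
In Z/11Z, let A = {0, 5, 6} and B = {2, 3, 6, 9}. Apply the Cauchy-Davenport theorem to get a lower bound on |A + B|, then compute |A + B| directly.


Cauchy-Davenport: |A + B| ≥ min(p, |A| + |B| - 1) for A, B nonempty in Z/pZ.
|A| = 3, |B| = 4, p = 11.
CD lower bound = min(11, 3 + 4 - 1) = min(11, 6) = 6.
Compute A + B mod 11 directly:
a = 0: 0+2=2, 0+3=3, 0+6=6, 0+9=9
a = 5: 5+2=7, 5+3=8, 5+6=0, 5+9=3
a = 6: 6+2=8, 6+3=9, 6+6=1, 6+9=4
A + B = {0, 1, 2, 3, 4, 6, 7, 8, 9}, so |A + B| = 9.
Verify: 9 ≥ 6? Yes ✓.

CD lower bound = 6, actual |A + B| = 9.


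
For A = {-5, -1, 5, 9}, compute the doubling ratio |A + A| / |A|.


|A| = 4.
Compute A + A by enumerating all 16 pairs.
A + A = {-10, -6, -2, 0, 4, 8, 10, 14, 18}, so |A + A| = 9.
K = |A + A| / |A| = 9/4 (already in lowest terms) ≈ 2.2500.
Reference: AP of size 4 gives K = 7/4 ≈ 1.7500; a fully generic set of size 4 gives K ≈ 2.5000.

|A| = 4, |A + A| = 9, K = 9/4.


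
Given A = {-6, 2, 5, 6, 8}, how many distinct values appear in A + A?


A + A = {a + a' : a, a' ∈ A}; |A| = 5.
General bounds: 2|A| - 1 ≤ |A + A| ≤ |A|(|A|+1)/2, i.e. 9 ≤ |A + A| ≤ 15.
Lower bound 2|A|-1 is attained iff A is an arithmetic progression.
Enumerate sums a + a' for a ≤ a' (symmetric, so this suffices):
a = -6: -6+-6=-12, -6+2=-4, -6+5=-1, -6+6=0, -6+8=2
a = 2: 2+2=4, 2+5=7, 2+6=8, 2+8=10
a = 5: 5+5=10, 5+6=11, 5+8=13
a = 6: 6+6=12, 6+8=14
a = 8: 8+8=16
Distinct sums: {-12, -4, -1, 0, 2, 4, 7, 8, 10, 11, 12, 13, 14, 16}
|A + A| = 14

|A + A| = 14


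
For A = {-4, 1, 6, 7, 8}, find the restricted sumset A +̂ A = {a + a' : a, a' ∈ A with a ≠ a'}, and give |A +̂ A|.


Restricted sumset: A +̂ A = {a + a' : a ∈ A, a' ∈ A, a ≠ a'}.
Equivalently, take A + A and drop any sum 2a that is achievable ONLY as a + a for a ∈ A (i.e. sums representable only with equal summands).
Enumerate pairs (a, a') with a < a' (symmetric, so each unordered pair gives one sum; this covers all a ≠ a'):
  -4 + 1 = -3
  -4 + 6 = 2
  -4 + 7 = 3
  -4 + 8 = 4
  1 + 6 = 7
  1 + 7 = 8
  1 + 8 = 9
  6 + 7 = 13
  6 + 8 = 14
  7 + 8 = 15
Collected distinct sums: {-3, 2, 3, 4, 7, 8, 9, 13, 14, 15}
|A +̂ A| = 10
(Reference bound: |A +̂ A| ≥ 2|A| - 3 for |A| ≥ 2, with |A| = 5 giving ≥ 7.)

|A +̂ A| = 10


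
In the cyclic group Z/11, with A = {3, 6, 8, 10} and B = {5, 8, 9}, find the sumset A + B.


Work in Z/11Z: reduce every sum a + b modulo 11.
Enumerate all 12 pairs:
a = 3: 3+5=8, 3+8=0, 3+9=1
a = 6: 6+5=0, 6+8=3, 6+9=4
a = 8: 8+5=2, 8+8=5, 8+9=6
a = 10: 10+5=4, 10+8=7, 10+9=8
Distinct residues collected: {0, 1, 2, 3, 4, 5, 6, 7, 8}
|A + B| = 9 (out of 11 total residues).

A + B = {0, 1, 2, 3, 4, 5, 6, 7, 8}


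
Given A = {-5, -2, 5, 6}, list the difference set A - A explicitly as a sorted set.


A - A = {a - a' : a, a' ∈ A}.
Compute a - a' for each ordered pair (a, a'):
a = -5: -5--5=0, -5--2=-3, -5-5=-10, -5-6=-11
a = -2: -2--5=3, -2--2=0, -2-5=-7, -2-6=-8
a = 5: 5--5=10, 5--2=7, 5-5=0, 5-6=-1
a = 6: 6--5=11, 6--2=8, 6-5=1, 6-6=0
Collecting distinct values (and noting 0 appears from a-a):
A - A = {-11, -10, -8, -7, -3, -1, 0, 1, 3, 7, 8, 10, 11}
|A - A| = 13

A - A = {-11, -10, -8, -7, -3, -1, 0, 1, 3, 7, 8, 10, 11}


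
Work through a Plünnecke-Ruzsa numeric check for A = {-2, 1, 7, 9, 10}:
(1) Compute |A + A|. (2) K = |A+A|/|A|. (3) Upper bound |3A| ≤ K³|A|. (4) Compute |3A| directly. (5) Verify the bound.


|A| = 5.
Step 1: Compute A + A by enumerating all 25 pairs.
A + A = {-4, -1, 2, 5, 7, 8, 10, 11, 14, 16, 17, 18, 19, 20}, so |A + A| = 14.
Step 2: Doubling constant K = |A + A|/|A| = 14/5 = 14/5 ≈ 2.8000.
Step 3: Plünnecke-Ruzsa gives |3A| ≤ K³·|A| = (2.8000)³ · 5 ≈ 109.7600.
Step 4: Compute 3A = A + A + A directly by enumerating all triples (a,b,c) ∈ A³; |3A| = 26.
Step 5: Check 26 ≤ 109.7600? Yes ✓.

K = 14/5, Plünnecke-Ruzsa bound K³|A| ≈ 109.7600, |3A| = 26, inequality holds.


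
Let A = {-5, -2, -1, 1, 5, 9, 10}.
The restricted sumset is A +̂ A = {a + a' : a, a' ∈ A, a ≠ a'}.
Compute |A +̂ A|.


Restricted sumset: A +̂ A = {a + a' : a ∈ A, a' ∈ A, a ≠ a'}.
Equivalently, take A + A and drop any sum 2a that is achievable ONLY as a + a for a ∈ A (i.e. sums representable only with equal summands).
Enumerate pairs (a, a') with a < a' (symmetric, so each unordered pair gives one sum; this covers all a ≠ a'):
  -5 + -2 = -7
  -5 + -1 = -6
  -5 + 1 = -4
  -5 + 5 = 0
  -5 + 9 = 4
  -5 + 10 = 5
  -2 + -1 = -3
  -2 + 1 = -1
  -2 + 5 = 3
  -2 + 9 = 7
  -2 + 10 = 8
  -1 + 1 = 0
  -1 + 5 = 4
  -1 + 9 = 8
  -1 + 10 = 9
  1 + 5 = 6
  1 + 9 = 10
  1 + 10 = 11
  5 + 9 = 14
  5 + 10 = 15
  9 + 10 = 19
Collected distinct sums: {-7, -6, -4, -3, -1, 0, 3, 4, 5, 6, 7, 8, 9, 10, 11, 14, 15, 19}
|A +̂ A| = 18
(Reference bound: |A +̂ A| ≥ 2|A| - 3 for |A| ≥ 2, with |A| = 7 giving ≥ 11.)

|A +̂ A| = 18


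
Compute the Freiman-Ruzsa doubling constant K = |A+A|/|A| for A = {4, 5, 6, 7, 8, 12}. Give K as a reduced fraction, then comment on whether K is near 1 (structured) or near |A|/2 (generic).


|A| = 6.
Compute A + A by enumerating all 36 pairs.
A + A = {8, 9, 10, 11, 12, 13, 14, 15, 16, 17, 18, 19, 20, 24}, so |A + A| = 14.
K = |A + A| / |A| = 14/6 = 7/3 ≈ 2.3333.
Reference: AP of size 6 gives K = 11/6 ≈ 1.8333; a fully generic set of size 6 gives K ≈ 3.5000.

|A| = 6, |A + A| = 14, K = 14/6 = 7/3.


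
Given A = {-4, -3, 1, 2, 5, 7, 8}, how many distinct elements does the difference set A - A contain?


A - A = {a - a' : a, a' ∈ A}; |A| = 7.
Bounds: 2|A|-1 ≤ |A - A| ≤ |A|² - |A| + 1, i.e. 13 ≤ |A - A| ≤ 43.
Note: 0 ∈ A - A always (from a - a). The set is symmetric: if d ∈ A - A then -d ∈ A - A.
Enumerate nonzero differences d = a - a' with a > a' (then include -d):
Positive differences: {1, 2, 3, 4, 5, 6, 7, 8, 9, 10, 11, 12}
Full difference set: {0} ∪ (positive diffs) ∪ (negative diffs).
|A - A| = 1 + 2·12 = 25 (matches direct enumeration: 25).

|A - A| = 25


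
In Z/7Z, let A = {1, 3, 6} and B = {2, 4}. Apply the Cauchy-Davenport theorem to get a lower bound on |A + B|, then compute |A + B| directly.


Cauchy-Davenport: |A + B| ≥ min(p, |A| + |B| - 1) for A, B nonempty in Z/pZ.
|A| = 3, |B| = 2, p = 7.
CD lower bound = min(7, 3 + 2 - 1) = min(7, 4) = 4.
Compute A + B mod 7 directly:
a = 1: 1+2=3, 1+4=5
a = 3: 3+2=5, 3+4=0
a = 6: 6+2=1, 6+4=3
A + B = {0, 1, 3, 5}, so |A + B| = 4.
Verify: 4 ≥ 4? Yes ✓.

CD lower bound = 4, actual |A + B| = 4.


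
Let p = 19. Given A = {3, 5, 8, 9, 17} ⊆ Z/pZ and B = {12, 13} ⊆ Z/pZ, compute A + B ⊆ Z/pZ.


Work in Z/19Z: reduce every sum a + b modulo 19.
Enumerate all 10 pairs:
a = 3: 3+12=15, 3+13=16
a = 5: 5+12=17, 5+13=18
a = 8: 8+12=1, 8+13=2
a = 9: 9+12=2, 9+13=3
a = 17: 17+12=10, 17+13=11
Distinct residues collected: {1, 2, 3, 10, 11, 15, 16, 17, 18}
|A + B| = 9 (out of 19 total residues).

A + B = {1, 2, 3, 10, 11, 15, 16, 17, 18}


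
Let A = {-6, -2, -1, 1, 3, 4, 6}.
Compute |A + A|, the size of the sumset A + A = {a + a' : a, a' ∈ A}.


A + A = {a + a' : a, a' ∈ A}; |A| = 7.
General bounds: 2|A| - 1 ≤ |A + A| ≤ |A|(|A|+1)/2, i.e. 13 ≤ |A + A| ≤ 28.
Lower bound 2|A|-1 is attained iff A is an arithmetic progression.
Enumerate sums a + a' for a ≤ a' (symmetric, so this suffices):
a = -6: -6+-6=-12, -6+-2=-8, -6+-1=-7, -6+1=-5, -6+3=-3, -6+4=-2, -6+6=0
a = -2: -2+-2=-4, -2+-1=-3, -2+1=-1, -2+3=1, -2+4=2, -2+6=4
a = -1: -1+-1=-2, -1+1=0, -1+3=2, -1+4=3, -1+6=5
a = 1: 1+1=2, 1+3=4, 1+4=5, 1+6=7
a = 3: 3+3=6, 3+4=7, 3+6=9
a = 4: 4+4=8, 4+6=10
a = 6: 6+6=12
Distinct sums: {-12, -8, -7, -5, -4, -3, -2, -1, 0, 1, 2, 3, 4, 5, 6, 7, 8, 9, 10, 12}
|A + A| = 20

|A + A| = 20


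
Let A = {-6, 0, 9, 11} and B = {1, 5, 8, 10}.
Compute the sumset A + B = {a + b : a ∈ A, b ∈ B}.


A + B = {a + b : a ∈ A, b ∈ B}.
Enumerate all |A|·|B| = 4·4 = 16 pairs (a, b) and collect distinct sums.
a = -6: -6+1=-5, -6+5=-1, -6+8=2, -6+10=4
a = 0: 0+1=1, 0+5=5, 0+8=8, 0+10=10
a = 9: 9+1=10, 9+5=14, 9+8=17, 9+10=19
a = 11: 11+1=12, 11+5=16, 11+8=19, 11+10=21
Collecting distinct sums: A + B = {-5, -1, 1, 2, 4, 5, 8, 10, 12, 14, 16, 17, 19, 21}
|A + B| = 14

A + B = {-5, -1, 1, 2, 4, 5, 8, 10, 12, 14, 16, 17, 19, 21}


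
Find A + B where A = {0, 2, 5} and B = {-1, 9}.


A + B = {a + b : a ∈ A, b ∈ B}.
Enumerate all |A|·|B| = 3·2 = 6 pairs (a, b) and collect distinct sums.
a = 0: 0+-1=-1, 0+9=9
a = 2: 2+-1=1, 2+9=11
a = 5: 5+-1=4, 5+9=14
Collecting distinct sums: A + B = {-1, 1, 4, 9, 11, 14}
|A + B| = 6

A + B = {-1, 1, 4, 9, 11, 14}


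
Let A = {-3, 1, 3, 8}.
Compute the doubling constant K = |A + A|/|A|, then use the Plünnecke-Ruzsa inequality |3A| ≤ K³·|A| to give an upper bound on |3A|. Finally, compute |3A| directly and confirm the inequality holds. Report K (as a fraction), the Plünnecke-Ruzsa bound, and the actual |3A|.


|A| = 4.
Step 1: Compute A + A by enumerating all 16 pairs.
A + A = {-6, -2, 0, 2, 4, 5, 6, 9, 11, 16}, so |A + A| = 10.
Step 2: Doubling constant K = |A + A|/|A| = 10/4 = 10/4 ≈ 2.5000.
Step 3: Plünnecke-Ruzsa gives |3A| ≤ K³·|A| = (2.5000)³ · 4 ≈ 62.5000.
Step 4: Compute 3A = A + A + A directly by enumerating all triples (a,b,c) ∈ A³; |3A| = 19.
Step 5: Check 19 ≤ 62.5000? Yes ✓.

K = 10/4, Plünnecke-Ruzsa bound K³|A| ≈ 62.5000, |3A| = 19, inequality holds.


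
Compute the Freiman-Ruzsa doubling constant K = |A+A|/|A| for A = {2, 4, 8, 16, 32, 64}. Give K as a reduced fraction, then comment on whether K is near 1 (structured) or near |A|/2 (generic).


|A| = 6.
Compute A + A by enumerating all 36 pairs.
A + A = {4, 6, 8, 10, 12, 16, 18, 20, 24, 32, 34, 36, 40, 48, 64, 66, 68, 72, 80, 96, 128}, so |A + A| = 21.
K = |A + A| / |A| = 21/6 = 7/2 ≈ 3.5000.
Reference: AP of size 6 gives K = 11/6 ≈ 1.8333; a fully generic set of size 6 gives K ≈ 3.5000.

|A| = 6, |A + A| = 21, K = 21/6 = 7/2.


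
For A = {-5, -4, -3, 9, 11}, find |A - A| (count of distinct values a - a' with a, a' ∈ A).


A - A = {a - a' : a, a' ∈ A}; |A| = 5.
Bounds: 2|A|-1 ≤ |A - A| ≤ |A|² - |A| + 1, i.e. 9 ≤ |A - A| ≤ 21.
Note: 0 ∈ A - A always (from a - a). The set is symmetric: if d ∈ A - A then -d ∈ A - A.
Enumerate nonzero differences d = a - a' with a > a' (then include -d):
Positive differences: {1, 2, 12, 13, 14, 15, 16}
Full difference set: {0} ∪ (positive diffs) ∪ (negative diffs).
|A - A| = 1 + 2·7 = 15 (matches direct enumeration: 15).

|A - A| = 15


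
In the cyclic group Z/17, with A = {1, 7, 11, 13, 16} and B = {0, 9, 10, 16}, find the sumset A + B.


Work in Z/17Z: reduce every sum a + b modulo 17.
Enumerate all 20 pairs:
a = 1: 1+0=1, 1+9=10, 1+10=11, 1+16=0
a = 7: 7+0=7, 7+9=16, 7+10=0, 7+16=6
a = 11: 11+0=11, 11+9=3, 11+10=4, 11+16=10
a = 13: 13+0=13, 13+9=5, 13+10=6, 13+16=12
a = 16: 16+0=16, 16+9=8, 16+10=9, 16+16=15
Distinct residues collected: {0, 1, 3, 4, 5, 6, 7, 8, 9, 10, 11, 12, 13, 15, 16}
|A + B| = 15 (out of 17 total residues).

A + B = {0, 1, 3, 4, 5, 6, 7, 8, 9, 10, 11, 12, 13, 15, 16}


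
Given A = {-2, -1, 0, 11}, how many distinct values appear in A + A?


A + A = {a + a' : a, a' ∈ A}; |A| = 4.
General bounds: 2|A| - 1 ≤ |A + A| ≤ |A|(|A|+1)/2, i.e. 7 ≤ |A + A| ≤ 10.
Lower bound 2|A|-1 is attained iff A is an arithmetic progression.
Enumerate sums a + a' for a ≤ a' (symmetric, so this suffices):
a = -2: -2+-2=-4, -2+-1=-3, -2+0=-2, -2+11=9
a = -1: -1+-1=-2, -1+0=-1, -1+11=10
a = 0: 0+0=0, 0+11=11
a = 11: 11+11=22
Distinct sums: {-4, -3, -2, -1, 0, 9, 10, 11, 22}
|A + A| = 9

|A + A| = 9


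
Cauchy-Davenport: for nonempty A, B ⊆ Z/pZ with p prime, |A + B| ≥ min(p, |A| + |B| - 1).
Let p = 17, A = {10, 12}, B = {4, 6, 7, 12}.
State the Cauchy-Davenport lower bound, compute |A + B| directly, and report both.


Cauchy-Davenport: |A + B| ≥ min(p, |A| + |B| - 1) for A, B nonempty in Z/pZ.
|A| = 2, |B| = 4, p = 17.
CD lower bound = min(17, 2 + 4 - 1) = min(17, 5) = 5.
Compute A + B mod 17 directly:
a = 10: 10+4=14, 10+6=16, 10+7=0, 10+12=5
a = 12: 12+4=16, 12+6=1, 12+7=2, 12+12=7
A + B = {0, 1, 2, 5, 7, 14, 16}, so |A + B| = 7.
Verify: 7 ≥ 5? Yes ✓.

CD lower bound = 5, actual |A + B| = 7.


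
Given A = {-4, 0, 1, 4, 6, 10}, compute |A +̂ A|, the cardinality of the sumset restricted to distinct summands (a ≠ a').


Restricted sumset: A +̂ A = {a + a' : a ∈ A, a' ∈ A, a ≠ a'}.
Equivalently, take A + A and drop any sum 2a that is achievable ONLY as a + a for a ∈ A (i.e. sums representable only with equal summands).
Enumerate pairs (a, a') with a < a' (symmetric, so each unordered pair gives one sum; this covers all a ≠ a'):
  -4 + 0 = -4
  -4 + 1 = -3
  -4 + 4 = 0
  -4 + 6 = 2
  -4 + 10 = 6
  0 + 1 = 1
  0 + 4 = 4
  0 + 6 = 6
  0 + 10 = 10
  1 + 4 = 5
  1 + 6 = 7
  1 + 10 = 11
  4 + 6 = 10
  4 + 10 = 14
  6 + 10 = 16
Collected distinct sums: {-4, -3, 0, 1, 2, 4, 5, 6, 7, 10, 11, 14, 16}
|A +̂ A| = 13
(Reference bound: |A +̂ A| ≥ 2|A| - 3 for |A| ≥ 2, with |A| = 6 giving ≥ 9.)

|A +̂ A| = 13


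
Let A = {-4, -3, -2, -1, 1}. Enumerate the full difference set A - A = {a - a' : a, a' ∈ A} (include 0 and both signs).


A - A = {a - a' : a, a' ∈ A}.
Compute a - a' for each ordered pair (a, a'):
a = -4: -4--4=0, -4--3=-1, -4--2=-2, -4--1=-3, -4-1=-5
a = -3: -3--4=1, -3--3=0, -3--2=-1, -3--1=-2, -3-1=-4
a = -2: -2--4=2, -2--3=1, -2--2=0, -2--1=-1, -2-1=-3
a = -1: -1--4=3, -1--3=2, -1--2=1, -1--1=0, -1-1=-2
a = 1: 1--4=5, 1--3=4, 1--2=3, 1--1=2, 1-1=0
Collecting distinct values (and noting 0 appears from a-a):
A - A = {-5, -4, -3, -2, -1, 0, 1, 2, 3, 4, 5}
|A - A| = 11

A - A = {-5, -4, -3, -2, -1, 0, 1, 2, 3, 4, 5}


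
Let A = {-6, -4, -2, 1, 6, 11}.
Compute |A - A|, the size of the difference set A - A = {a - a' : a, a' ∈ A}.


A - A = {a - a' : a, a' ∈ A}; |A| = 6.
Bounds: 2|A|-1 ≤ |A - A| ≤ |A|² - |A| + 1, i.e. 11 ≤ |A - A| ≤ 31.
Note: 0 ∈ A - A always (from a - a). The set is symmetric: if d ∈ A - A then -d ∈ A - A.
Enumerate nonzero differences d = a - a' with a > a' (then include -d):
Positive differences: {2, 3, 4, 5, 7, 8, 10, 12, 13, 15, 17}
Full difference set: {0} ∪ (positive diffs) ∪ (negative diffs).
|A - A| = 1 + 2·11 = 23 (matches direct enumeration: 23).

|A - A| = 23


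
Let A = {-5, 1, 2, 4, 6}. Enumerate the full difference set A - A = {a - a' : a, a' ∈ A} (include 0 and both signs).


A - A = {a - a' : a, a' ∈ A}.
Compute a - a' for each ordered pair (a, a'):
a = -5: -5--5=0, -5-1=-6, -5-2=-7, -5-4=-9, -5-6=-11
a = 1: 1--5=6, 1-1=0, 1-2=-1, 1-4=-3, 1-6=-5
a = 2: 2--5=7, 2-1=1, 2-2=0, 2-4=-2, 2-6=-4
a = 4: 4--5=9, 4-1=3, 4-2=2, 4-4=0, 4-6=-2
a = 6: 6--5=11, 6-1=5, 6-2=4, 6-4=2, 6-6=0
Collecting distinct values (and noting 0 appears from a-a):
A - A = {-11, -9, -7, -6, -5, -4, -3, -2, -1, 0, 1, 2, 3, 4, 5, 6, 7, 9, 11}
|A - A| = 19

A - A = {-11, -9, -7, -6, -5, -4, -3, -2, -1, 0, 1, 2, 3, 4, 5, 6, 7, 9, 11}


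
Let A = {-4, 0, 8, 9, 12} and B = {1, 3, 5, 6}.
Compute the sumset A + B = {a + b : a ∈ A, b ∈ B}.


A + B = {a + b : a ∈ A, b ∈ B}.
Enumerate all |A|·|B| = 5·4 = 20 pairs (a, b) and collect distinct sums.
a = -4: -4+1=-3, -4+3=-1, -4+5=1, -4+6=2
a = 0: 0+1=1, 0+3=3, 0+5=5, 0+6=6
a = 8: 8+1=9, 8+3=11, 8+5=13, 8+6=14
a = 9: 9+1=10, 9+3=12, 9+5=14, 9+6=15
a = 12: 12+1=13, 12+3=15, 12+5=17, 12+6=18
Collecting distinct sums: A + B = {-3, -1, 1, 2, 3, 5, 6, 9, 10, 11, 12, 13, 14, 15, 17, 18}
|A + B| = 16

A + B = {-3, -1, 1, 2, 3, 5, 6, 9, 10, 11, 12, 13, 14, 15, 17, 18}


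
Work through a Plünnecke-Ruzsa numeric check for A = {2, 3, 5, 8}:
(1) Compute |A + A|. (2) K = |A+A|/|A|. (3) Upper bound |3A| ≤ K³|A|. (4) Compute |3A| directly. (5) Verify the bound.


|A| = 4.
Step 1: Compute A + A by enumerating all 16 pairs.
A + A = {4, 5, 6, 7, 8, 10, 11, 13, 16}, so |A + A| = 9.
Step 2: Doubling constant K = |A + A|/|A| = 9/4 = 9/4 ≈ 2.2500.
Step 3: Plünnecke-Ruzsa gives |3A| ≤ K³·|A| = (2.2500)³ · 4 ≈ 45.5625.
Step 4: Compute 3A = A + A + A directly by enumerating all triples (a,b,c) ∈ A³; |3A| = 15.
Step 5: Check 15 ≤ 45.5625? Yes ✓.

K = 9/4, Plünnecke-Ruzsa bound K³|A| ≈ 45.5625, |3A| = 15, inequality holds.


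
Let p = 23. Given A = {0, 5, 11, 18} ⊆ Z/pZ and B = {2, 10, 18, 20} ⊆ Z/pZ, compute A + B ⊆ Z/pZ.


Work in Z/23Z: reduce every sum a + b modulo 23.
Enumerate all 16 pairs:
a = 0: 0+2=2, 0+10=10, 0+18=18, 0+20=20
a = 5: 5+2=7, 5+10=15, 5+18=0, 5+20=2
a = 11: 11+2=13, 11+10=21, 11+18=6, 11+20=8
a = 18: 18+2=20, 18+10=5, 18+18=13, 18+20=15
Distinct residues collected: {0, 2, 5, 6, 7, 8, 10, 13, 15, 18, 20, 21}
|A + B| = 12 (out of 23 total residues).

A + B = {0, 2, 5, 6, 7, 8, 10, 13, 15, 18, 20, 21}


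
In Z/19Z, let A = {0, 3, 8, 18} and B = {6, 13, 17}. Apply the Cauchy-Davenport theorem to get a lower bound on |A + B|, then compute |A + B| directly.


Cauchy-Davenport: |A + B| ≥ min(p, |A| + |B| - 1) for A, B nonempty in Z/pZ.
|A| = 4, |B| = 3, p = 19.
CD lower bound = min(19, 4 + 3 - 1) = min(19, 6) = 6.
Compute A + B mod 19 directly:
a = 0: 0+6=6, 0+13=13, 0+17=17
a = 3: 3+6=9, 3+13=16, 3+17=1
a = 8: 8+6=14, 8+13=2, 8+17=6
a = 18: 18+6=5, 18+13=12, 18+17=16
A + B = {1, 2, 5, 6, 9, 12, 13, 14, 16, 17}, so |A + B| = 10.
Verify: 10 ≥ 6? Yes ✓.

CD lower bound = 6, actual |A + B| = 10.


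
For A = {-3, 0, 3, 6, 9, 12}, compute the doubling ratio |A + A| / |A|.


|A| = 6.
Compute A + A by enumerating all 36 pairs.
A + A = {-6, -3, 0, 3, 6, 9, 12, 15, 18, 21, 24}, so |A + A| = 11.
K = |A + A| / |A| = 11/6 (already in lowest terms) ≈ 1.8333.
Reference: AP of size 6 gives K = 11/6 ≈ 1.8333; a fully generic set of size 6 gives K ≈ 3.5000.

|A| = 6, |A + A| = 11, K = 11/6.


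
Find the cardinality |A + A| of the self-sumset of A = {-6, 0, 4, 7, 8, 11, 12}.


A + A = {a + a' : a, a' ∈ A}; |A| = 7.
General bounds: 2|A| - 1 ≤ |A + A| ≤ |A|(|A|+1)/2, i.e. 13 ≤ |A + A| ≤ 28.
Lower bound 2|A|-1 is attained iff A is an arithmetic progression.
Enumerate sums a + a' for a ≤ a' (symmetric, so this suffices):
a = -6: -6+-6=-12, -6+0=-6, -6+4=-2, -6+7=1, -6+8=2, -6+11=5, -6+12=6
a = 0: 0+0=0, 0+4=4, 0+7=7, 0+8=8, 0+11=11, 0+12=12
a = 4: 4+4=8, 4+7=11, 4+8=12, 4+11=15, 4+12=16
a = 7: 7+7=14, 7+8=15, 7+11=18, 7+12=19
a = 8: 8+8=16, 8+11=19, 8+12=20
a = 11: 11+11=22, 11+12=23
a = 12: 12+12=24
Distinct sums: {-12, -6, -2, 0, 1, 2, 4, 5, 6, 7, 8, 11, 12, 14, 15, 16, 18, 19, 20, 22, 23, 24}
|A + A| = 22

|A + A| = 22


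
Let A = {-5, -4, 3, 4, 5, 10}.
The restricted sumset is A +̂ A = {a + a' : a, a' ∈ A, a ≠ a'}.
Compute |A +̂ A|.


Restricted sumset: A +̂ A = {a + a' : a ∈ A, a' ∈ A, a ≠ a'}.
Equivalently, take A + A and drop any sum 2a that is achievable ONLY as a + a for a ∈ A (i.e. sums representable only with equal summands).
Enumerate pairs (a, a') with a < a' (symmetric, so each unordered pair gives one sum; this covers all a ≠ a'):
  -5 + -4 = -9
  -5 + 3 = -2
  -5 + 4 = -1
  -5 + 5 = 0
  -5 + 10 = 5
  -4 + 3 = -1
  -4 + 4 = 0
  -4 + 5 = 1
  -4 + 10 = 6
  3 + 4 = 7
  3 + 5 = 8
  3 + 10 = 13
  4 + 5 = 9
  4 + 10 = 14
  5 + 10 = 15
Collected distinct sums: {-9, -2, -1, 0, 1, 5, 6, 7, 8, 9, 13, 14, 15}
|A +̂ A| = 13
(Reference bound: |A +̂ A| ≥ 2|A| - 3 for |A| ≥ 2, with |A| = 6 giving ≥ 9.)

|A +̂ A| = 13


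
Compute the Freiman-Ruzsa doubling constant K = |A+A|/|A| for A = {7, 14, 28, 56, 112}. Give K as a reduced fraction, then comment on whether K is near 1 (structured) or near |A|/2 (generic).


|A| = 5.
Compute A + A by enumerating all 25 pairs.
A + A = {14, 21, 28, 35, 42, 56, 63, 70, 84, 112, 119, 126, 140, 168, 224}, so |A + A| = 15.
K = |A + A| / |A| = 15/5 = 3/1 ≈ 3.0000.
Reference: AP of size 5 gives K = 9/5 ≈ 1.8000; a fully generic set of size 5 gives K ≈ 3.0000.

|A| = 5, |A + A| = 15, K = 15/5 = 3/1.


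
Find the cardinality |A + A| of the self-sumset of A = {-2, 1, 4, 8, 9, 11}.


A + A = {a + a' : a, a' ∈ A}; |A| = 6.
General bounds: 2|A| - 1 ≤ |A + A| ≤ |A|(|A|+1)/2, i.e. 11 ≤ |A + A| ≤ 21.
Lower bound 2|A|-1 is attained iff A is an arithmetic progression.
Enumerate sums a + a' for a ≤ a' (symmetric, so this suffices):
a = -2: -2+-2=-4, -2+1=-1, -2+4=2, -2+8=6, -2+9=7, -2+11=9
a = 1: 1+1=2, 1+4=5, 1+8=9, 1+9=10, 1+11=12
a = 4: 4+4=8, 4+8=12, 4+9=13, 4+11=15
a = 8: 8+8=16, 8+9=17, 8+11=19
a = 9: 9+9=18, 9+11=20
a = 11: 11+11=22
Distinct sums: {-4, -1, 2, 5, 6, 7, 8, 9, 10, 12, 13, 15, 16, 17, 18, 19, 20, 22}
|A + A| = 18

|A + A| = 18


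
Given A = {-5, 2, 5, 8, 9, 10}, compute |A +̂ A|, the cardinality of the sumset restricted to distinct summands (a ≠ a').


Restricted sumset: A +̂ A = {a + a' : a ∈ A, a' ∈ A, a ≠ a'}.
Equivalently, take A + A and drop any sum 2a that is achievable ONLY as a + a for a ∈ A (i.e. sums representable only with equal summands).
Enumerate pairs (a, a') with a < a' (symmetric, so each unordered pair gives one sum; this covers all a ≠ a'):
  -5 + 2 = -3
  -5 + 5 = 0
  -5 + 8 = 3
  -5 + 9 = 4
  -5 + 10 = 5
  2 + 5 = 7
  2 + 8 = 10
  2 + 9 = 11
  2 + 10 = 12
  5 + 8 = 13
  5 + 9 = 14
  5 + 10 = 15
  8 + 9 = 17
  8 + 10 = 18
  9 + 10 = 19
Collected distinct sums: {-3, 0, 3, 4, 5, 7, 10, 11, 12, 13, 14, 15, 17, 18, 19}
|A +̂ A| = 15
(Reference bound: |A +̂ A| ≥ 2|A| - 3 for |A| ≥ 2, with |A| = 6 giving ≥ 9.)

|A +̂ A| = 15


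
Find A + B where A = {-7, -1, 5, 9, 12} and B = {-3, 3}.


A + B = {a + b : a ∈ A, b ∈ B}.
Enumerate all |A|·|B| = 5·2 = 10 pairs (a, b) and collect distinct sums.
a = -7: -7+-3=-10, -7+3=-4
a = -1: -1+-3=-4, -1+3=2
a = 5: 5+-3=2, 5+3=8
a = 9: 9+-3=6, 9+3=12
a = 12: 12+-3=9, 12+3=15
Collecting distinct sums: A + B = {-10, -4, 2, 6, 8, 9, 12, 15}
|A + B| = 8

A + B = {-10, -4, 2, 6, 8, 9, 12, 15}


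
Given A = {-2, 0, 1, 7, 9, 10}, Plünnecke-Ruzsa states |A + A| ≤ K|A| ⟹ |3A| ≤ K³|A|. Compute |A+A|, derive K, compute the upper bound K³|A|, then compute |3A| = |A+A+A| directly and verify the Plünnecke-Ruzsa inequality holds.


|A| = 6.
Step 1: Compute A + A by enumerating all 36 pairs.
A + A = {-4, -2, -1, 0, 1, 2, 5, 7, 8, 9, 10, 11, 14, 16, 17, 18, 19, 20}, so |A + A| = 18.
Step 2: Doubling constant K = |A + A|/|A| = 18/6 = 18/6 ≈ 3.0000.
Step 3: Plünnecke-Ruzsa gives |3A| ≤ K³·|A| = (3.0000)³ · 6 ≈ 162.0000.
Step 4: Compute 3A = A + A + A directly by enumerating all triples (a,b,c) ∈ A³; |3A| = 33.
Step 5: Check 33 ≤ 162.0000? Yes ✓.

K = 18/6, Plünnecke-Ruzsa bound K³|A| ≈ 162.0000, |3A| = 33, inequality holds.


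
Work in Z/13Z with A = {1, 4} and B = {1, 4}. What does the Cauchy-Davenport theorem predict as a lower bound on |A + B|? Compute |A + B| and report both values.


Cauchy-Davenport: |A + B| ≥ min(p, |A| + |B| - 1) for A, B nonempty in Z/pZ.
|A| = 2, |B| = 2, p = 13.
CD lower bound = min(13, 2 + 2 - 1) = min(13, 3) = 3.
Compute A + B mod 13 directly:
a = 1: 1+1=2, 1+4=5
a = 4: 4+1=5, 4+4=8
A + B = {2, 5, 8}, so |A + B| = 3.
Verify: 3 ≥ 3? Yes ✓.

CD lower bound = 3, actual |A + B| = 3.


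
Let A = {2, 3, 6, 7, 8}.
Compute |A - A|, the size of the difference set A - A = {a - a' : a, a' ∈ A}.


A - A = {a - a' : a, a' ∈ A}; |A| = 5.
Bounds: 2|A|-1 ≤ |A - A| ≤ |A|² - |A| + 1, i.e. 9 ≤ |A - A| ≤ 21.
Note: 0 ∈ A - A always (from a - a). The set is symmetric: if d ∈ A - A then -d ∈ A - A.
Enumerate nonzero differences d = a - a' with a > a' (then include -d):
Positive differences: {1, 2, 3, 4, 5, 6}
Full difference set: {0} ∪ (positive diffs) ∪ (negative diffs).
|A - A| = 1 + 2·6 = 13 (matches direct enumeration: 13).

|A - A| = 13


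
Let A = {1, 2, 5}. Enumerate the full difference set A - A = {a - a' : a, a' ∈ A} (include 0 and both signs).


A - A = {a - a' : a, a' ∈ A}.
Compute a - a' for each ordered pair (a, a'):
a = 1: 1-1=0, 1-2=-1, 1-5=-4
a = 2: 2-1=1, 2-2=0, 2-5=-3
a = 5: 5-1=4, 5-2=3, 5-5=0
Collecting distinct values (and noting 0 appears from a-a):
A - A = {-4, -3, -1, 0, 1, 3, 4}
|A - A| = 7

A - A = {-4, -3, -1, 0, 1, 3, 4}


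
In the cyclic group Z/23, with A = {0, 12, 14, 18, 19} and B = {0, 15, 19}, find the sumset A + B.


Work in Z/23Z: reduce every sum a + b modulo 23.
Enumerate all 15 pairs:
a = 0: 0+0=0, 0+15=15, 0+19=19
a = 12: 12+0=12, 12+15=4, 12+19=8
a = 14: 14+0=14, 14+15=6, 14+19=10
a = 18: 18+0=18, 18+15=10, 18+19=14
a = 19: 19+0=19, 19+15=11, 19+19=15
Distinct residues collected: {0, 4, 6, 8, 10, 11, 12, 14, 15, 18, 19}
|A + B| = 11 (out of 23 total residues).

A + B = {0, 4, 6, 8, 10, 11, 12, 14, 15, 18, 19}


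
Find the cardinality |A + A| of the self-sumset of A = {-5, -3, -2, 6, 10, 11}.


A + A = {a + a' : a, a' ∈ A}; |A| = 6.
General bounds: 2|A| - 1 ≤ |A + A| ≤ |A|(|A|+1)/2, i.e. 11 ≤ |A + A| ≤ 21.
Lower bound 2|A|-1 is attained iff A is an arithmetic progression.
Enumerate sums a + a' for a ≤ a' (symmetric, so this suffices):
a = -5: -5+-5=-10, -5+-3=-8, -5+-2=-7, -5+6=1, -5+10=5, -5+11=6
a = -3: -3+-3=-6, -3+-2=-5, -3+6=3, -3+10=7, -3+11=8
a = -2: -2+-2=-4, -2+6=4, -2+10=8, -2+11=9
a = 6: 6+6=12, 6+10=16, 6+11=17
a = 10: 10+10=20, 10+11=21
a = 11: 11+11=22
Distinct sums: {-10, -8, -7, -6, -5, -4, 1, 3, 4, 5, 6, 7, 8, 9, 12, 16, 17, 20, 21, 22}
|A + A| = 20

|A + A| = 20


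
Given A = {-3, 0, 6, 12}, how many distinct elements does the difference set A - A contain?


A - A = {a - a' : a, a' ∈ A}; |A| = 4.
Bounds: 2|A|-1 ≤ |A - A| ≤ |A|² - |A| + 1, i.e. 7 ≤ |A - A| ≤ 13.
Note: 0 ∈ A - A always (from a - a). The set is symmetric: if d ∈ A - A then -d ∈ A - A.
Enumerate nonzero differences d = a - a' with a > a' (then include -d):
Positive differences: {3, 6, 9, 12, 15}
Full difference set: {0} ∪ (positive diffs) ∪ (negative diffs).
|A - A| = 1 + 2·5 = 11 (matches direct enumeration: 11).

|A - A| = 11


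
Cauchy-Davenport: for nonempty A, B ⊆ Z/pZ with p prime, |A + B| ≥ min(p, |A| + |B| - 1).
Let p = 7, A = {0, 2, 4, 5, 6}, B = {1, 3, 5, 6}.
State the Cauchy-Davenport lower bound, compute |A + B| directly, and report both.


Cauchy-Davenport: |A + B| ≥ min(p, |A| + |B| - 1) for A, B nonempty in Z/pZ.
|A| = 5, |B| = 4, p = 7.
CD lower bound = min(7, 5 + 4 - 1) = min(7, 8) = 7.
Compute A + B mod 7 directly:
a = 0: 0+1=1, 0+3=3, 0+5=5, 0+6=6
a = 2: 2+1=3, 2+3=5, 2+5=0, 2+6=1
a = 4: 4+1=5, 4+3=0, 4+5=2, 4+6=3
a = 5: 5+1=6, 5+3=1, 5+5=3, 5+6=4
a = 6: 6+1=0, 6+3=2, 6+5=4, 6+6=5
A + B = {0, 1, 2, 3, 4, 5, 6}, so |A + B| = 7.
Verify: 7 ≥ 7? Yes ✓.

CD lower bound = 7, actual |A + B| = 7.


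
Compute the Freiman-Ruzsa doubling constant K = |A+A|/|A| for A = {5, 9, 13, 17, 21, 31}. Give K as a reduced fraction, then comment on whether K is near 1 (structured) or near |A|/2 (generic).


|A| = 6.
Compute A + A by enumerating all 36 pairs.
A + A = {10, 14, 18, 22, 26, 30, 34, 36, 38, 40, 42, 44, 48, 52, 62}, so |A + A| = 15.
K = |A + A| / |A| = 15/6 = 5/2 ≈ 2.5000.
Reference: AP of size 6 gives K = 11/6 ≈ 1.8333; a fully generic set of size 6 gives K ≈ 3.5000.

|A| = 6, |A + A| = 15, K = 15/6 = 5/2.


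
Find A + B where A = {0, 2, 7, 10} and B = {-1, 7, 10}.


A + B = {a + b : a ∈ A, b ∈ B}.
Enumerate all |A|·|B| = 4·3 = 12 pairs (a, b) and collect distinct sums.
a = 0: 0+-1=-1, 0+7=7, 0+10=10
a = 2: 2+-1=1, 2+7=9, 2+10=12
a = 7: 7+-1=6, 7+7=14, 7+10=17
a = 10: 10+-1=9, 10+7=17, 10+10=20
Collecting distinct sums: A + B = {-1, 1, 6, 7, 9, 10, 12, 14, 17, 20}
|A + B| = 10

A + B = {-1, 1, 6, 7, 9, 10, 12, 14, 17, 20}


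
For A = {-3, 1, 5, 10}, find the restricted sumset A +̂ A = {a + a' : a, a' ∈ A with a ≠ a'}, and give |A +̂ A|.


Restricted sumset: A +̂ A = {a + a' : a ∈ A, a' ∈ A, a ≠ a'}.
Equivalently, take A + A and drop any sum 2a that is achievable ONLY as a + a for a ∈ A (i.e. sums representable only with equal summands).
Enumerate pairs (a, a') with a < a' (symmetric, so each unordered pair gives one sum; this covers all a ≠ a'):
  -3 + 1 = -2
  -3 + 5 = 2
  -3 + 10 = 7
  1 + 5 = 6
  1 + 10 = 11
  5 + 10 = 15
Collected distinct sums: {-2, 2, 6, 7, 11, 15}
|A +̂ A| = 6
(Reference bound: |A +̂ A| ≥ 2|A| - 3 for |A| ≥ 2, with |A| = 4 giving ≥ 5.)

|A +̂ A| = 6
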